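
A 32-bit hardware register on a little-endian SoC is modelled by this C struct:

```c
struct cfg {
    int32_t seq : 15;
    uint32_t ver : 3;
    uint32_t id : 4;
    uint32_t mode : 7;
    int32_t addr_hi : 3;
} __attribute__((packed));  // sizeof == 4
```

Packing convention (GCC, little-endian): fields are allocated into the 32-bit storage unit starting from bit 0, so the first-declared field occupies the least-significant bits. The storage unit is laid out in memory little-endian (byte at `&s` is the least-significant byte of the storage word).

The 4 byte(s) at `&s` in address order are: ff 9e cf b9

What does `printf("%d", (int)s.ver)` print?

7

[0]=0xff [1]=0x9e [2]=0xcf [3]=0xb9 (little-endian) → word 0xb9cf9eff
seq [0+:15] = (word>>0) & 0x7fff = 7935
ver [15+:3] = (word>>15) & 0x7 = 7  ←
id [18+:4] = (word>>18) & 0xf = 3
mode [22+:7] = (word>>22) & 0x7f = 103
addr_hi [29+:3] = (word>>29) & 0x7 = 5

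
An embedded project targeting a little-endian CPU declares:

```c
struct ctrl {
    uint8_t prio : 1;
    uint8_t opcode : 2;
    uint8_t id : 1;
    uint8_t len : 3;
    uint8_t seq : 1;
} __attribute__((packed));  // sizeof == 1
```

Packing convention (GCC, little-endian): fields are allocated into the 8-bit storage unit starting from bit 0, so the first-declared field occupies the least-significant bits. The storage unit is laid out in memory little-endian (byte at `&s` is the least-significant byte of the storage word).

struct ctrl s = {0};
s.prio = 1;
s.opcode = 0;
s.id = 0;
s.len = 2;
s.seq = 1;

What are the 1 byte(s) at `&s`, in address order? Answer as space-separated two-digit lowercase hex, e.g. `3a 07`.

a1

prio:1 = 1 → 0x1 << 0 → word 0x01
opcode:2 = 0 → 0x0 << 1 → word 0x01
id:1 = 0 → 0x0 << 3 → word 0x01
len:3 = 2 → 0x2 << 4 → word 0x21
seq:1 = 1 → 0x1 << 7 → word 0xa1
word = 0xa1 → little-endian bytes:
  [0]=0xa1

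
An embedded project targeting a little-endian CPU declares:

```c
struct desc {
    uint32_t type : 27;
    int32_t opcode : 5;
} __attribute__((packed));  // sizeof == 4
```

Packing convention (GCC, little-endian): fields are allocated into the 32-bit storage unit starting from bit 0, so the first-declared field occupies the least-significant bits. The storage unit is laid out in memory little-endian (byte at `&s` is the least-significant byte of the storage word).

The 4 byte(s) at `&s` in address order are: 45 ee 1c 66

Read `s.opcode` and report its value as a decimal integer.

[0]=0x45 [1]=0xee [2]=0x1c [3]=0x66 (little-endian) → word 0x661cee45
type:27 @ bit 0 → (0x661cee45>>0)&0x7ffffff = 0x61cee45
opcode:5 @ bit 27 → (0x661cee45>>27)&0x1f = 0xc  ←
opcode signed 5b, MSB=0: value = 12

12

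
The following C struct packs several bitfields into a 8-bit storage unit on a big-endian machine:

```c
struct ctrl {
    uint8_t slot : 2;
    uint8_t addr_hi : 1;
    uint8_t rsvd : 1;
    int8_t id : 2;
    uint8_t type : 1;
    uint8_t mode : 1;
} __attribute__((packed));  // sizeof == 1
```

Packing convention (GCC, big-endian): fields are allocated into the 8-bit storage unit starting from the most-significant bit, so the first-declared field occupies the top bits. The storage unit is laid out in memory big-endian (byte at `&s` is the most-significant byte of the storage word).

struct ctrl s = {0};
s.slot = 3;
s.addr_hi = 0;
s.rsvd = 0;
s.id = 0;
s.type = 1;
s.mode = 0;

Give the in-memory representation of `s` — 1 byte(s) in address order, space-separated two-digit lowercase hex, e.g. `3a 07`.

slot (2b) val=3 bits=0x3 at bit 6: 0xc0
addr_hi (1b) val=0 bits=0x0 at bit 5: 0xc0
rsvd (1b) val=0 bits=0x0 at bit 4: 0xc0
id (2b) val=0 bits=0x0 at bit 2: 0xc0
type (1b) val=1 bits=0x1 at bit 1: 0xc2
mode (1b) val=0 bits=0x0 at bit 0: 0xc2
word = 0xc2 → big-endian bytes:
  [0]=0xc2

c2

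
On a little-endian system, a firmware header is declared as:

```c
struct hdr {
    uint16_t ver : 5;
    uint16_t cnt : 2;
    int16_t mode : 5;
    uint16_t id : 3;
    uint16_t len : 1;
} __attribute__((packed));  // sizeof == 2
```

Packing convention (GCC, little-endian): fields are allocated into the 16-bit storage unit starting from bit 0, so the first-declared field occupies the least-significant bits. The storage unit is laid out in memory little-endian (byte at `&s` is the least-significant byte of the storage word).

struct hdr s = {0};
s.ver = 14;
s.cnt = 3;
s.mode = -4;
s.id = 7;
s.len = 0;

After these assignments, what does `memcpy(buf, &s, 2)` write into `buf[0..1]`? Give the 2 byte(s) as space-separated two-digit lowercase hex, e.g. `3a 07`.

6e 7e

ver (5b) val=14 bits=0xe at bit 0: 0x000e
cnt (2b) val=3 bits=0x3 at bit 5: 0x006e
mode (5b) val=-4 bits=0x1c at bit 7: 0x0e6e
id (3b) val=7 bits=0x7 at bit 12: 0x7e6e
len (1b) val=0 bits=0x0 at bit 15: 0x7e6e
word = 0x7e6e → little-endian bytes:
  [0]=0x6e  [1]=0x7e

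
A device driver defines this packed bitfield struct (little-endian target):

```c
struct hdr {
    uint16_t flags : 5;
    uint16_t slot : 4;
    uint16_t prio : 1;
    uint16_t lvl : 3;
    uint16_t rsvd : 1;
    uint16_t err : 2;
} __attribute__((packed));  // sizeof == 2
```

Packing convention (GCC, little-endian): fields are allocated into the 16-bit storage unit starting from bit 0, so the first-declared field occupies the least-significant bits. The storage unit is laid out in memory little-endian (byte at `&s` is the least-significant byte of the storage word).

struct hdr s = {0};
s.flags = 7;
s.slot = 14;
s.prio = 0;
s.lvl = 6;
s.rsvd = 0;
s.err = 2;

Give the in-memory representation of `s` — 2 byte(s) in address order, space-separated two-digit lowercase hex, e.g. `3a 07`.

flags:5 = 7 → 0x7 << 0 → word 0x0007
slot:4 = 14 → 0xe << 5 → word 0x01c7
prio:1 = 0 → 0x0 << 9 → word 0x01c7
lvl:3 = 6 → 0x6 << 10 → word 0x19c7
rsvd:1 = 0 → 0x0 << 13 → word 0x19c7
err:2 = 2 → 0x2 << 14 → word 0x99c7
word = 0x99c7 → little-endian bytes:
  [0]=0xc7  [1]=0x99

c7 99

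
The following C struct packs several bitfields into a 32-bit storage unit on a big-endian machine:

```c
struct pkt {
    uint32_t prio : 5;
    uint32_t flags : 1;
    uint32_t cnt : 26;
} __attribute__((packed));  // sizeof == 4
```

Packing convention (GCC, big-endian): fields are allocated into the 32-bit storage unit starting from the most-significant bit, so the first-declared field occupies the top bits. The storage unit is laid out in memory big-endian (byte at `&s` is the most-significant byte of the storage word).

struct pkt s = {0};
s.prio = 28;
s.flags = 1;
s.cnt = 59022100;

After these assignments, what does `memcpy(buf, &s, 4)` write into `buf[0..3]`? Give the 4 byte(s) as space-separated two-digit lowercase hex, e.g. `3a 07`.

e7 84 9b 14

[27+:5] prio=28 & 0x1f = 0x1c; word=0xe0000000
[26+:1] flags=1 & 0x1 = 0x1; word=0xe4000000
[0+:26] cnt=59022100 & 0x3ffffff = 0x3849b14; word=0xe7849b14
word = 0xe7849b14 → big-endian bytes:
  [0]=0xe7  [1]=0x84  [2]=0x9b  [3]=0x14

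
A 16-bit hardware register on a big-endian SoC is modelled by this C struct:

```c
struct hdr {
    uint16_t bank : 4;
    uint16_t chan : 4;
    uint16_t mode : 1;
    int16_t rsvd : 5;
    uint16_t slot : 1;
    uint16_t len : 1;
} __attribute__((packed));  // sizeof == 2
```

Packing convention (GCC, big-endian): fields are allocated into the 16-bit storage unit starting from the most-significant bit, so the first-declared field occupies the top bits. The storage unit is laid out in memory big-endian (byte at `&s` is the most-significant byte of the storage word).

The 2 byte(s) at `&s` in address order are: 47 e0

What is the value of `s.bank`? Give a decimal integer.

4

[0]=0x47 [1]=0xe0 (big-endian) → word 0x47e0
bank [12+:4] = (word>>12) & 0xf = 4  ←
chan [8+:4] = (word>>8) & 0xf = 7
mode [7+:1] = (word>>7) & 0x1 = 1
rsvd [2+:5] = (word>>2) & 0x1f = 24
slot [1+:1] = (word>>1) & 0x1 = 0
len [0+:1] = (word>>0) & 0x1 = 0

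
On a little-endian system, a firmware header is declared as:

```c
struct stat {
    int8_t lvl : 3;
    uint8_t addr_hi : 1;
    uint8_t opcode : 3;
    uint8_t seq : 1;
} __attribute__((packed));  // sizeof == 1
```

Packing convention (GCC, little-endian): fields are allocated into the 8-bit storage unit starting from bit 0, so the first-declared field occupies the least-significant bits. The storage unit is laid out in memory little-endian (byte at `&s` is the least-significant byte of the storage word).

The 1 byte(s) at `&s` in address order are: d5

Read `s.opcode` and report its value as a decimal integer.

[0]=0xd5 (little-endian) → word 0xd5
lvl [0+:3] = (word>>0) & 0x7 = 5
addr_hi [3+:1] = (word>>3) & 0x1 = 0
opcode [4+:3] = (word>>4) & 0x7 = 5  ←
seq [7+:1] = (word>>7) & 0x1 = 1

5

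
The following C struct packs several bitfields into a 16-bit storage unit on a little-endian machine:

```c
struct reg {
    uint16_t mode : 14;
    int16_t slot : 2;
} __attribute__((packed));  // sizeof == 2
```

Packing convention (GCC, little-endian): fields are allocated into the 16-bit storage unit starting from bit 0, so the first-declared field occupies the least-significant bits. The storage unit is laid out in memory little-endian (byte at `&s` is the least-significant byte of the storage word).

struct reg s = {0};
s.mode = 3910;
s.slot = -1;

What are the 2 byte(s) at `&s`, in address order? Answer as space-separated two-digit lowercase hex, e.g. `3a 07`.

[0+:14] mode=3910 & 0x3fff = 0xf46; word=0x0f46
[14+:2] slot=-1 & 0x3 = 0x3; word=0xcf46
word = 0xcf46 → little-endian bytes:
  [0]=0x46  [1]=0xcf

46 cf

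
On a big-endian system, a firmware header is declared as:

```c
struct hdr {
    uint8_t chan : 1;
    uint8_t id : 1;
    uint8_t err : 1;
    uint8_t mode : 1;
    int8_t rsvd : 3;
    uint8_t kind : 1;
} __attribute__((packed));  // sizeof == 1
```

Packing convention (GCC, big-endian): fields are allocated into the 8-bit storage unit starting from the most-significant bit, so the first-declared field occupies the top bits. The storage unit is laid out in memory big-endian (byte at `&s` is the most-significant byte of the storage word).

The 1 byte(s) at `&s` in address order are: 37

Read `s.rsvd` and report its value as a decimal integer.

3

[0]=0x37 (big-endian) → word 0x37
chan [7+:1] = (word>>7) & 0x1 = 0
id [6+:1] = (word>>6) & 0x1 = 0
err [5+:1] = (word>>5) & 0x1 = 1
mode [4+:1] = (word>>4) & 0x1 = 1
rsvd [1+:3] = (word>>1) & 0x7 = 3  ←
kind [0+:1] = (word>>0) & 0x1 = 1
rsvd signed 3b, MSB=0: value = 3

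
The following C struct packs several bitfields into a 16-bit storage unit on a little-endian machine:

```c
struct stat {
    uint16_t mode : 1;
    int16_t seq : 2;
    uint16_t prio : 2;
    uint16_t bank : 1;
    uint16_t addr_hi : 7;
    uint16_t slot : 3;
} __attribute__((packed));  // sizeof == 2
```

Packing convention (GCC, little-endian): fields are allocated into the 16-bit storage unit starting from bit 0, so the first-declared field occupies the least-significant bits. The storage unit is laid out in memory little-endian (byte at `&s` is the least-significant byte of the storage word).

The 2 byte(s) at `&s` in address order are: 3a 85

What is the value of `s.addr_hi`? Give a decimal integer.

[0]=0x3a [1]=0x85 (little-endian) → word 0x853a
mode:1 @ bit 0 → (0x853a>>0)&0x1 = 0x0
seq:2 @ bit 1 → (0x853a>>1)&0x3 = 0x1
prio:2 @ bit 3 → (0x853a>>3)&0x3 = 0x3
bank:1 @ bit 5 → (0x853a>>5)&0x1 = 0x1
addr_hi:7 @ bit 6 → (0x853a>>6)&0x7f = 0x14  ←
slot:3 @ bit 13 → (0x853a>>13)&0x7 = 0x4

20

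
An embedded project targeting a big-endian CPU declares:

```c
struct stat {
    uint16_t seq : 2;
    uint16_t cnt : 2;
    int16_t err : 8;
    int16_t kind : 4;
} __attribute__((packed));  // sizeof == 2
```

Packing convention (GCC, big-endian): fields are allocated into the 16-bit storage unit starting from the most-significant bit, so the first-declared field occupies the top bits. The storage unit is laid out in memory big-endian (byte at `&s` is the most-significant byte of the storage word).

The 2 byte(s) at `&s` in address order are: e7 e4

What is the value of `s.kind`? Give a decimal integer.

[0]=0xe7 [1]=0xe4 (big-endian) → word 0xe7e4
seq:2 @ bit 14 → (0xe7e4>>14)&0x3 = 0x3
cnt:2 @ bit 12 → (0xe7e4>>12)&0x3 = 0x2
err:8 @ bit 4 → (0xe7e4>>4)&0xff = 0x7e
kind:4 @ bit 0 → (0xe7e4>>0)&0xf = 0x4  ←
kind signed 4b, MSB=0: value = 4

4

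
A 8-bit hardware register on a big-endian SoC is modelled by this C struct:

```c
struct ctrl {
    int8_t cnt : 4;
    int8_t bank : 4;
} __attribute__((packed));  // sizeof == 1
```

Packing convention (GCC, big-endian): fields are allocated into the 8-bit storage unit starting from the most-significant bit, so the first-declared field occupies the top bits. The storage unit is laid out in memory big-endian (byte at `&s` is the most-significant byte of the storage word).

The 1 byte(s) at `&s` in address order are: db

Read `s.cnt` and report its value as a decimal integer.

-3

[0]=0xdb (big-endian) → word 0xdb
cnt [4+:4] = (word>>4) & 0xf = 13  ←
bank [0+:4] = (word>>0) & 0xf = 11
cnt signed 4b, MSB=1: 13 - 16 = -3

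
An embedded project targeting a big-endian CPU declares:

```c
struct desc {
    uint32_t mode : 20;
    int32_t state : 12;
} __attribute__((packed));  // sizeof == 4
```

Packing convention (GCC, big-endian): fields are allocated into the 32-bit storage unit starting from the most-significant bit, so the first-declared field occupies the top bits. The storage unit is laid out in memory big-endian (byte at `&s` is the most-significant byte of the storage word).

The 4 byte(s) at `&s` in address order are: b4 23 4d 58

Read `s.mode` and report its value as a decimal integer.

737844

[0]=0xb4 [1]=0x23 [2]=0x4d [3]=0x58 (big-endian) → word 0xb4234d58
mode [12+:20] = (word>>12) & 0xfffff = 737844  ←
state [0+:12] = (word>>0) & 0xfff = 3416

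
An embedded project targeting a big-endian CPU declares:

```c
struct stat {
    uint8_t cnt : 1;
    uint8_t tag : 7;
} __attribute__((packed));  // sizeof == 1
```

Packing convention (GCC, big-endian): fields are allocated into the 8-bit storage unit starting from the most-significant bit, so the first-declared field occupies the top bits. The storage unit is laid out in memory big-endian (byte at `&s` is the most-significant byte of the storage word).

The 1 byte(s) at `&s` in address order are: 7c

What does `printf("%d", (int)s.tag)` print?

[0]=0x7c (big-endian) → word 0x7c
cnt [7+:1] = (word>>7) & 0x1 = 0
tag [0+:7] = (word>>0) & 0x7f = 124  ←

124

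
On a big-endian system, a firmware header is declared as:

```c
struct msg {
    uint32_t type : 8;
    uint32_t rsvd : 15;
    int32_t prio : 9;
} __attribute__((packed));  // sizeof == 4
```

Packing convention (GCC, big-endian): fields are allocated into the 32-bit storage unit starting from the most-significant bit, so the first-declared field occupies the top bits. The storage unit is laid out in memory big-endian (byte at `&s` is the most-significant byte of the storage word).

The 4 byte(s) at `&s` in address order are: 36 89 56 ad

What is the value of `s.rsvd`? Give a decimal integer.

[0]=0x36 [1]=0x89 [2]=0x56 [3]=0xad (big-endian) → word 0x368956ad
type:8 @ bit 24 → (0x368956ad>>24)&0xff = 0x36
rsvd:15 @ bit 9 → (0x368956ad>>9)&0x7fff = 0x44ab  ←
prio:9 @ bit 0 → (0x368956ad>>0)&0x1ff = 0xad

17579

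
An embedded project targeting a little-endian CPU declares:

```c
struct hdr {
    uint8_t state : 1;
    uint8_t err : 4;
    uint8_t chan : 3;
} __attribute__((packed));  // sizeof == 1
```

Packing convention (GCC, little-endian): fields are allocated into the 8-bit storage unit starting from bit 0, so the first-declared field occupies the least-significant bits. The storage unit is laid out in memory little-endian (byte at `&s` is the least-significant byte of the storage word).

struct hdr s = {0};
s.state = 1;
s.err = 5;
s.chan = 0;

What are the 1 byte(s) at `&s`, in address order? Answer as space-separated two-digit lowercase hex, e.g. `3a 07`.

0b

state:1 = 1 → 0x1 << 0 → word 0x01
err:4 = 5 → 0x5 << 1 → word 0x0b
chan:3 = 0 → 0x0 << 5 → word 0x0b
word = 0x0b → little-endian bytes:
  [0]=0x0b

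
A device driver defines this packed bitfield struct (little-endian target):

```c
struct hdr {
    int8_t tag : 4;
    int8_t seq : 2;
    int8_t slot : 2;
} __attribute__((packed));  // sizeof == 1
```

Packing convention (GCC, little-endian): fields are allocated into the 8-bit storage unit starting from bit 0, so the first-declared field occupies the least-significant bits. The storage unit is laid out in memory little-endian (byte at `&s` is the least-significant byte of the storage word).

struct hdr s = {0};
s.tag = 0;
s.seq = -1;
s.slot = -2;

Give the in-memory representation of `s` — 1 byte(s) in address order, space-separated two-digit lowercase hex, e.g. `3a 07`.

b0

tag (4b) val=0 bits=0x0 at bit 0: 0x00
seq (2b) val=-1 bits=0x3 at bit 4: 0x30
slot (2b) val=-2 bits=0x2 at bit 6: 0xb0
word = 0xb0 → little-endian bytes:
  [0]=0xb0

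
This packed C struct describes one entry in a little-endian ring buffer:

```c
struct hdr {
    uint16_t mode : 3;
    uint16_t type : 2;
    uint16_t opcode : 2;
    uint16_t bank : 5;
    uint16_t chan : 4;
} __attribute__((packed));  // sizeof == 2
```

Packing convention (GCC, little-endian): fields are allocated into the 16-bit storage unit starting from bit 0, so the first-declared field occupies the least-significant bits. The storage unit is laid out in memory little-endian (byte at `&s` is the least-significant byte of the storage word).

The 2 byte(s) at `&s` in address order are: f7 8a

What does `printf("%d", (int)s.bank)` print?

[0]=0xf7 [1]=0x8a (little-endian) → word 0x8af7
mode:3 @ bit 0 → (0x8af7>>0)&0x7 = 0x7
type:2 @ bit 3 → (0x8af7>>3)&0x3 = 0x2
opcode:2 @ bit 5 → (0x8af7>>5)&0x3 = 0x3
bank:5 @ bit 7 → (0x8af7>>7)&0x1f = 0x15  ←
chan:4 @ bit 12 → (0x8af7>>12)&0xf = 0x8

21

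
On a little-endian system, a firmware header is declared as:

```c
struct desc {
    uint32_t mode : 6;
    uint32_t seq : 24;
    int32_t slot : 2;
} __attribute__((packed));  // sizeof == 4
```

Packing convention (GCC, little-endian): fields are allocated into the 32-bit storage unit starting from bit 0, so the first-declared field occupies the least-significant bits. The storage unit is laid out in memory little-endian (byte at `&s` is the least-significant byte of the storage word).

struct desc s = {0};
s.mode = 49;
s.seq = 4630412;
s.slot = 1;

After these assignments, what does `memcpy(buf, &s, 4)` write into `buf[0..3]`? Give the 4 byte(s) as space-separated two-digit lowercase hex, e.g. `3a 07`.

31 e3 a9 51

mode (6b) val=49 bits=0x31 at bit 0: 0x00000031
seq (24b) val=4630412 bits=0x46a78c at bit 6: 0x11a9e331
slot (2b) val=1 bits=0x1 at bit 30: 0x51a9e331
word = 0x51a9e331 → little-endian bytes:
  [0]=0x31  [1]=0xe3  [2]=0xa9  [3]=0x51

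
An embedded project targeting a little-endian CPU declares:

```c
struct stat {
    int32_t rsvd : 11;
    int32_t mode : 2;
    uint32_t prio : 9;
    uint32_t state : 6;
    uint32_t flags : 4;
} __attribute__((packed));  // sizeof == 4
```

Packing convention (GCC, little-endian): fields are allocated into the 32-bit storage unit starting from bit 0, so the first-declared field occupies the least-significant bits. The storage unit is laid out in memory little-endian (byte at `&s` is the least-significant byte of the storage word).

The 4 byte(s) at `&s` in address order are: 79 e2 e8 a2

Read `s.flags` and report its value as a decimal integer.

[0]=0x79 [1]=0xe2 [2]=0xe8 [3]=0xa2 (little-endian) → word 0xa2e8e279
rsvd:11 @ bit 0 → (0xa2e8e279>>0)&0x7ff = 0x279
mode:2 @ bit 11 → (0xa2e8e279>>11)&0x3 = 0x0
prio:9 @ bit 13 → (0xa2e8e279>>13)&0x1ff = 0x147
state:6 @ bit 22 → (0xa2e8e279>>22)&0x3f = 0xb
flags:4 @ bit 28 → (0xa2e8e279>>28)&0xf = 0xa  ←

10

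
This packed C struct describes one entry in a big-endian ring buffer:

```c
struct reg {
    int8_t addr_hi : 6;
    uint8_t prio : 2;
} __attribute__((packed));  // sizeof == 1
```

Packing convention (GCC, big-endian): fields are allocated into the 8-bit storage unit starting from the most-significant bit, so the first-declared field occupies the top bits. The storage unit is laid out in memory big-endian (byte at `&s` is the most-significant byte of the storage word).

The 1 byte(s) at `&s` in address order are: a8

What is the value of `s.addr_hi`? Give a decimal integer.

-22

[0]=0xa8 (big-endian) → word 0xa8
addr_hi [2+:6] = (word>>2) & 0x3f = 42  ←
prio [0+:2] = (word>>0) & 0x3 = 0
addr_hi signed 6b, MSB=1: 42 - 64 = -22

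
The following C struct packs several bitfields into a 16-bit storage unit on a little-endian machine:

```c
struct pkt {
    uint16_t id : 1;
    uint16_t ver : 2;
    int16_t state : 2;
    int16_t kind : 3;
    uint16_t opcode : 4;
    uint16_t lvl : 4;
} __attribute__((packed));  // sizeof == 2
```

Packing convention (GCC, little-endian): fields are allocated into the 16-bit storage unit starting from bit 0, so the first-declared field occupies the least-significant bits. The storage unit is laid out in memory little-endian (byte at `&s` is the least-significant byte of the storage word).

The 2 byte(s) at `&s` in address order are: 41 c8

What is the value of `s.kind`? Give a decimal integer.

[0]=0x41 [1]=0xc8 (little-endian) → word 0xc841
id [0+:1] = (word>>0) & 0x1 = 1
ver [1+:2] = (word>>1) & 0x3 = 0
state [3+:2] = (word>>3) & 0x3 = 0
kind [5+:3] = (word>>5) & 0x7 = 2  ←
opcode [8+:4] = (word>>8) & 0xf = 8
lvl [12+:4] = (word>>12) & 0xf = 12
kind signed 3b, MSB=0: value = 2

2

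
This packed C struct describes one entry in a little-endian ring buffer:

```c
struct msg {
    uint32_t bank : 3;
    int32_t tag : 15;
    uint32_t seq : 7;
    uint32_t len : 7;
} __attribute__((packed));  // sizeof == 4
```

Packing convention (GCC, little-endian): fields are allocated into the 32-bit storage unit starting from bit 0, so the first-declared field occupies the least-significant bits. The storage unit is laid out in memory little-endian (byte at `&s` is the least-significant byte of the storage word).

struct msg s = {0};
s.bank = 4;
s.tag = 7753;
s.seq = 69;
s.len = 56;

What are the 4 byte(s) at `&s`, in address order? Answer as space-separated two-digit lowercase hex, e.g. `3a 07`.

4c f2 14 71

bank:3 = 4 → 0x4 << 0 → word 0x00000004
tag:15 = 7753 → 0x1e49 << 3 → word 0x0000f24c
seq:7 = 69 → 0x45 << 18 → word 0x0114f24c
len:7 = 56 → 0x38 << 25 → word 0x7114f24c
word = 0x7114f24c → little-endian bytes:
  [0]=0x4c  [1]=0xf2  [2]=0x14  [3]=0x71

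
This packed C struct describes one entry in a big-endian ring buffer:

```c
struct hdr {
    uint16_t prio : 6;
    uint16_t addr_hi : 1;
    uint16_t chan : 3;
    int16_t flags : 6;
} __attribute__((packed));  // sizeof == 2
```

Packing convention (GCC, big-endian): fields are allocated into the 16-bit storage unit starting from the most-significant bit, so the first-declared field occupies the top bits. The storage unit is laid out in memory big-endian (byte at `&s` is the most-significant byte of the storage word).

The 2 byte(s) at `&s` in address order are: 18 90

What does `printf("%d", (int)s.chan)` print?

[0]=0x18 [1]=0x90 (big-endian) → word 0x1890
prio:6 @ bit 10 → (0x1890>>10)&0x3f = 0x6
addr_hi:1 @ bit 9 → (0x1890>>9)&0x1 = 0x0
chan:3 @ bit 6 → (0x1890>>6)&0x7 = 0x2  ←
flags:6 @ bit 0 → (0x1890>>0)&0x3f = 0x10

2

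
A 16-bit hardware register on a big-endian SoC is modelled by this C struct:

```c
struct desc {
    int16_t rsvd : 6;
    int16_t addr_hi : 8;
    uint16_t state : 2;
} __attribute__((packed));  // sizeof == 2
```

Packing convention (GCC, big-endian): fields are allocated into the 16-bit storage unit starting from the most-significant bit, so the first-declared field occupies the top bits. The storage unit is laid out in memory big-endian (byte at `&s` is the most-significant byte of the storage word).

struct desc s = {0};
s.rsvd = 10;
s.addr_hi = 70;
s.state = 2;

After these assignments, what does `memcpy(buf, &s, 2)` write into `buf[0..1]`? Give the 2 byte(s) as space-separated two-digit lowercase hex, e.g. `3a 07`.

29 1a

rsvd:6 = 10 → 0xa << 10 → word 0x2800
addr_hi:8 = 70 → 0x46 << 2 → word 0x2918
state:2 = 2 → 0x2 << 0 → word 0x291a
word = 0x291a → big-endian bytes:
  [0]=0x29  [1]=0x1a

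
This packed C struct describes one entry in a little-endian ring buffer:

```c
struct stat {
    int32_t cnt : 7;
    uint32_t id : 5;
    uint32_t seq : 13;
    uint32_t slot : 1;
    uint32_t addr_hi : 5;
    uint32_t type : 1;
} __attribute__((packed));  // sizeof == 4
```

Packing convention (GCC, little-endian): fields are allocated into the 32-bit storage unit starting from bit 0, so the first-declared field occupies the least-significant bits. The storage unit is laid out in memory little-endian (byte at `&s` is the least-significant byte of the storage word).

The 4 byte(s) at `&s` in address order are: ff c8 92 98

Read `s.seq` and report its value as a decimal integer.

2348

[0]=0xff [1]=0xc8 [2]=0x92 [3]=0x98 (little-endian) → word 0x9892c8ff
cnt:7 @ bit 0 → (0x9892c8ff>>0)&0x7f = 0x7f
id:5 @ bit 7 → (0x9892c8ff>>7)&0x1f = 0x11
seq:13 @ bit 12 → (0x9892c8ff>>12)&0x1fff = 0x92c  ←
slot:1 @ bit 25 → (0x9892c8ff>>25)&0x1 = 0x0
addr_hi:5 @ bit 26 → (0x9892c8ff>>26)&0x1f = 0x6
type:1 @ bit 31 → (0x9892c8ff>>31)&0x1 = 0x1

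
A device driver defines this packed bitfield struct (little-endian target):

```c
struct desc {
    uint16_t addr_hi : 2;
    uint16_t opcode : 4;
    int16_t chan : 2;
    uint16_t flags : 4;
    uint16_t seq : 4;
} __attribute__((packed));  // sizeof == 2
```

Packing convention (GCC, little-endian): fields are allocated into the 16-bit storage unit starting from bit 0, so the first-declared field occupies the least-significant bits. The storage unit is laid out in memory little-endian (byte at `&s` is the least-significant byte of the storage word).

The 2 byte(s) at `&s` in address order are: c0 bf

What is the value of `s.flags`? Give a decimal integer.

15

[0]=0xc0 [1]=0xbf (little-endian) → word 0xbfc0
addr_hi [0+:2] = (word>>0) & 0x3 = 0
opcode [2+:4] = (word>>2) & 0xf = 0
chan [6+:2] = (word>>6) & 0x3 = 3
flags [8+:4] = (word>>8) & 0xf = 15  ←
seq [12+:4] = (word>>12) & 0xf = 11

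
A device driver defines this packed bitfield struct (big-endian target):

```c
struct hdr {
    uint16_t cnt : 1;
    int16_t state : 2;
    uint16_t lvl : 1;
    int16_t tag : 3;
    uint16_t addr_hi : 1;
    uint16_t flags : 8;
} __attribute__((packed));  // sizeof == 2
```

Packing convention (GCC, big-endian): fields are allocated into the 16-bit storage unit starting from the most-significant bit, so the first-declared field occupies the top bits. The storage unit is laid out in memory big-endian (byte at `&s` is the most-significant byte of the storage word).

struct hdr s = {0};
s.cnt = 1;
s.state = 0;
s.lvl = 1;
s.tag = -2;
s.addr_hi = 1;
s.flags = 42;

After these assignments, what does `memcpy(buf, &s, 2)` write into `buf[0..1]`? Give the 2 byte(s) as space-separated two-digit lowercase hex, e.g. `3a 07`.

9d 2a

[15+:1] cnt=1 & 0x1 = 0x1; word=0x8000
[13+:2] state=0 & 0x3 = 0x0; word=0x8000
[12+:1] lvl=1 & 0x1 = 0x1; word=0x9000
[9+:3] tag=-2 & 0x7 = 0x6; word=0x9c00
[8+:1] addr_hi=1 & 0x1 = 0x1; word=0x9d00
[0+:8] flags=42 & 0xff = 0x2a; word=0x9d2a
word = 0x9d2a → big-endian bytes:
  [0]=0x9d  [1]=0x2a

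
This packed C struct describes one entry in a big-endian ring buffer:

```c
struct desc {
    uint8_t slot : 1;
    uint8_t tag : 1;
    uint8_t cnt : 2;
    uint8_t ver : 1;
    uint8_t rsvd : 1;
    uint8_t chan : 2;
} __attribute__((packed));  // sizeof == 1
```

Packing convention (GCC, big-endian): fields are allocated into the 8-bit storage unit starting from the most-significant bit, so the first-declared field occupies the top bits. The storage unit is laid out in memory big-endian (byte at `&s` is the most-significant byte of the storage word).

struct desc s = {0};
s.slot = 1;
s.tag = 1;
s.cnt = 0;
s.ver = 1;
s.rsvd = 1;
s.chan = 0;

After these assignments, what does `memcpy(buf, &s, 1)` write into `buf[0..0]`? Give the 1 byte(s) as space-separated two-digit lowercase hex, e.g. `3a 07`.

[7+:1] slot=1 & 0x1 = 0x1; word=0x80
[6+:1] tag=1 & 0x1 = 0x1; word=0xc0
[4+:2] cnt=0 & 0x3 = 0x0; word=0xc0
[3+:1] ver=1 & 0x1 = 0x1; word=0xc8
[2+:1] rsvd=1 & 0x1 = 0x1; word=0xcc
[0+:2] chan=0 & 0x3 = 0x0; word=0xcc
word = 0xcc → big-endian bytes:
  [0]=0xcc

cc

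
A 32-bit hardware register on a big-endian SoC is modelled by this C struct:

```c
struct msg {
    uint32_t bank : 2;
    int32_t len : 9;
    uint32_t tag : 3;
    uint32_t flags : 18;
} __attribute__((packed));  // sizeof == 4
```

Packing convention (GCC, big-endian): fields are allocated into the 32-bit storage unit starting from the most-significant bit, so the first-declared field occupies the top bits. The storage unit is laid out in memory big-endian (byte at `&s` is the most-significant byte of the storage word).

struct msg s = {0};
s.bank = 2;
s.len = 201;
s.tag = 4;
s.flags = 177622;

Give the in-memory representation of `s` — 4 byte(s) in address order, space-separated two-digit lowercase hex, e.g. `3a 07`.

99 32 b5 d6

bank (2b) val=2 bits=0x2 at bit 30: 0x80000000
len (9b) val=201 bits=0xc9 at bit 21: 0x99200000
tag (3b) val=4 bits=0x4 at bit 18: 0x99300000
flags (18b) val=177622 bits=0x2b5d6 at bit 0: 0x9932b5d6
word = 0x9932b5d6 → big-endian bytes:
  [0]=0x99  [1]=0x32  [2]=0xb5  [3]=0xd6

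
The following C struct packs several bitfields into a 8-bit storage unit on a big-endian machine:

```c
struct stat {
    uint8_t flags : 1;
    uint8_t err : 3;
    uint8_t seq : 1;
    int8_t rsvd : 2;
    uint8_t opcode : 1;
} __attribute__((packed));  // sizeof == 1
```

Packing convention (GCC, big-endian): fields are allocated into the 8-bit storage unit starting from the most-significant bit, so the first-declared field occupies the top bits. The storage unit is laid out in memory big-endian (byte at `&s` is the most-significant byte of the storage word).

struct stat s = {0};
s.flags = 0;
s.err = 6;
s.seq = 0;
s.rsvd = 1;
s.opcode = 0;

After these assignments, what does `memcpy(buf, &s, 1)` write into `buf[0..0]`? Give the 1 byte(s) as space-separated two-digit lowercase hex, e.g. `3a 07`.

62

flags (1b) val=0 bits=0x0 at bit 7: 0x00
err (3b) val=6 bits=0x6 at bit 4: 0x60
seq (1b) val=0 bits=0x0 at bit 3: 0x60
rsvd (2b) val=1 bits=0x1 at bit 1: 0x62
opcode (1b) val=0 bits=0x0 at bit 0: 0x62
word = 0x62 → big-endian bytes:
  [0]=0x62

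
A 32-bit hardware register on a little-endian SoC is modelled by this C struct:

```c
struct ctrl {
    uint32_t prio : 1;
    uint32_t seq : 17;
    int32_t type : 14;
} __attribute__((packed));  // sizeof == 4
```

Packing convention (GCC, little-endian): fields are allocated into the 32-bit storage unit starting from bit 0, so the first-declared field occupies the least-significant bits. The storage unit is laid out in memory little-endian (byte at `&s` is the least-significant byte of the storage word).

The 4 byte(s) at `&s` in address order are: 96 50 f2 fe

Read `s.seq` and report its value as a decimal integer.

75851

[0]=0x96 [1]=0x50 [2]=0xf2 [3]=0xfe (little-endian) → word 0xfef25096
prio [0+:1] = (word>>0) & 0x1 = 0
seq [1+:17] = (word>>1) & 0x1ffff = 75851  ←
type [18+:14] = (word>>18) & 0x3fff = 16316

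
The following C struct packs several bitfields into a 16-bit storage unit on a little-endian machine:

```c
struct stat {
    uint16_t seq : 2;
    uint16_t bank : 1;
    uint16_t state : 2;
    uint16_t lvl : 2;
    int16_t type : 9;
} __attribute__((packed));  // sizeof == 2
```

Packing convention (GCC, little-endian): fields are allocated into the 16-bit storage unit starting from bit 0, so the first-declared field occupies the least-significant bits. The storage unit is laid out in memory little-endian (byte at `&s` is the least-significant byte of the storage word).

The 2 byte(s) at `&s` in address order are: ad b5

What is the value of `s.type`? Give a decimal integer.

[0]=0xad [1]=0xb5 (little-endian) → word 0xb5ad
seq [0+:2] = (word>>0) & 0x3 = 1
bank [2+:1] = (word>>2) & 0x1 = 1
state [3+:2] = (word>>3) & 0x3 = 1
lvl [5+:2] = (word>>5) & 0x3 = 1
type [7+:9] = (word>>7) & 0x1ff = 363  ←
type signed 9b, MSB=1: 363 - 512 = -149

-149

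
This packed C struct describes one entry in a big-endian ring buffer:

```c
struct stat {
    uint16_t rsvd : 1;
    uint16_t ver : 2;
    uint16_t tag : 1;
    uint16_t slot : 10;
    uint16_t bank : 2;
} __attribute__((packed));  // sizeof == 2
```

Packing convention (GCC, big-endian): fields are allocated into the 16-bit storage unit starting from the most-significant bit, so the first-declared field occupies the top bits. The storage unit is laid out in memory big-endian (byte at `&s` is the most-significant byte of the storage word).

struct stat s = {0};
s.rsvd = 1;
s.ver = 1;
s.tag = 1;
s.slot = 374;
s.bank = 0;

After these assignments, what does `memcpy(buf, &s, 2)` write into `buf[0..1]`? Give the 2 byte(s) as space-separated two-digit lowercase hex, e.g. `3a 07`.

b5 d8

[15+:1] rsvd=1 & 0x1 = 0x1; word=0x8000
[13+:2] ver=1 & 0x3 = 0x1; word=0xa000
[12+:1] tag=1 & 0x1 = 0x1; word=0xb000
[2+:10] slot=374 & 0x3ff = 0x176; word=0xb5d8
[0+:2] bank=0 & 0x3 = 0x0; word=0xb5d8
word = 0xb5d8 → big-endian bytes:
  [0]=0xb5  [1]=0xd8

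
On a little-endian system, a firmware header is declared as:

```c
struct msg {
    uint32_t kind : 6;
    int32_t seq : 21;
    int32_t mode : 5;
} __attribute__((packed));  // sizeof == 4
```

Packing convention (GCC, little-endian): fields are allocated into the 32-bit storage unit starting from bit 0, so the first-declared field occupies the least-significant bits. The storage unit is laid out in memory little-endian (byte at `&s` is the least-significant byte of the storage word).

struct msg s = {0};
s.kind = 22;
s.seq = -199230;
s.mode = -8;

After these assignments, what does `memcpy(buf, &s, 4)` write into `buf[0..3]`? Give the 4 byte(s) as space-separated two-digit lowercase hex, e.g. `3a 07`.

96 70 3d c7

kind:6 = 22 → 0x16 << 0 → word 0x00000016
seq:21 = -199230 → 0x1cf5c2 << 6 → word 0x073d7096
mode:5 = -8 → 0x18 << 27 → word 0xc73d7096
word = 0xc73d7096 → little-endian bytes:
  [0]=0x96  [1]=0x70  [2]=0x3d  [3]=0xc7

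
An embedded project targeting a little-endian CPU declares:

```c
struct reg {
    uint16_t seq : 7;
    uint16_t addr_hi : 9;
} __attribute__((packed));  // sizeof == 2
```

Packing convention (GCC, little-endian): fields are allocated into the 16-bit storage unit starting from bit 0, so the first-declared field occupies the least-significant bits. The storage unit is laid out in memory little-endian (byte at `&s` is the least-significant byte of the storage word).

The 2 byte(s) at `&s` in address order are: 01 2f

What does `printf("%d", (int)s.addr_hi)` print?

[0]=0x01 [1]=0x2f (little-endian) → word 0x2f01
seq:7 @ bit 0 → (0x2f01>>0)&0x7f = 0x1
addr_hi:9 @ bit 7 → (0x2f01>>7)&0x1ff = 0x5e  ←

94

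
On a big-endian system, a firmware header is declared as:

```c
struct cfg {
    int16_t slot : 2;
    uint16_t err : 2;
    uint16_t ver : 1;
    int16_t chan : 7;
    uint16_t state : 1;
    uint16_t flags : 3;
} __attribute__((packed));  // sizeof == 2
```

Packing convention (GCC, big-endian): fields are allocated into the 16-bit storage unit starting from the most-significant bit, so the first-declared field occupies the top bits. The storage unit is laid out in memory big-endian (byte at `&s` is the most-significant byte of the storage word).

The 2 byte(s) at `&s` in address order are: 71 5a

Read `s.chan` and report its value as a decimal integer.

[0]=0x71 [1]=0x5a (big-endian) → word 0x715a
slot [14+:2] = (word>>14) & 0x3 = 1
err [12+:2] = (word>>12) & 0x3 = 3
ver [11+:1] = (word>>11) & 0x1 = 0
chan [4+:7] = (word>>4) & 0x7f = 21  ←
state [3+:1] = (word>>3) & 0x1 = 1
flags [0+:3] = (word>>0) & 0x7 = 2
chan signed 7b, MSB=0: value = 21

21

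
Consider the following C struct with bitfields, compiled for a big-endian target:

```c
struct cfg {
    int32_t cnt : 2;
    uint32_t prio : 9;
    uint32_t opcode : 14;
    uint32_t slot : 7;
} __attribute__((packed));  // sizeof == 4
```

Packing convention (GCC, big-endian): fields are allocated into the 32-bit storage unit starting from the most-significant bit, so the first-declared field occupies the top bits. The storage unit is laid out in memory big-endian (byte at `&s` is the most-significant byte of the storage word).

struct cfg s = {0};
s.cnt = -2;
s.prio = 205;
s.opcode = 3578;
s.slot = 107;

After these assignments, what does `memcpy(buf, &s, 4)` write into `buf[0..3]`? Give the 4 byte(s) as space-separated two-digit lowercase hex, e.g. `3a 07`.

99 a6 fd 6b

cnt (2b) val=-2 bits=0x2 at bit 30: 0x80000000
prio (9b) val=205 bits=0xcd at bit 21: 0x99a00000
opcode (14b) val=3578 bits=0xdfa at bit 7: 0x99a6fd00
slot (7b) val=107 bits=0x6b at bit 0: 0x99a6fd6b
word = 0x99a6fd6b → big-endian bytes:
  [0]=0x99  [1]=0xa6  [2]=0xfd  [3]=0x6b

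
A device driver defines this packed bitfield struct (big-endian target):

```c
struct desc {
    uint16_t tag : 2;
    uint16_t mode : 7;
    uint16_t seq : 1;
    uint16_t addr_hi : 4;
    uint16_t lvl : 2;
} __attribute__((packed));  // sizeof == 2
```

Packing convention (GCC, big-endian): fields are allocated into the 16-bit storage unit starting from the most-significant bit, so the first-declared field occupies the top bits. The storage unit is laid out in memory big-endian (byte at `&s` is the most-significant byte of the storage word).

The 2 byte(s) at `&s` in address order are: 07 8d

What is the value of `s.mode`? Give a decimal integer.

[0]=0x07 [1]=0x8d (big-endian) → word 0x078d
tag:2 @ bit 14 → (0x078d>>14)&0x3 = 0x0
mode:7 @ bit 7 → (0x078d>>7)&0x7f = 0xf  ←
seq:1 @ bit 6 → (0x078d>>6)&0x1 = 0x0
addr_hi:4 @ bit 2 → (0x078d>>2)&0xf = 0x3
lvl:2 @ bit 0 → (0x078d>>0)&0x3 = 0x1

15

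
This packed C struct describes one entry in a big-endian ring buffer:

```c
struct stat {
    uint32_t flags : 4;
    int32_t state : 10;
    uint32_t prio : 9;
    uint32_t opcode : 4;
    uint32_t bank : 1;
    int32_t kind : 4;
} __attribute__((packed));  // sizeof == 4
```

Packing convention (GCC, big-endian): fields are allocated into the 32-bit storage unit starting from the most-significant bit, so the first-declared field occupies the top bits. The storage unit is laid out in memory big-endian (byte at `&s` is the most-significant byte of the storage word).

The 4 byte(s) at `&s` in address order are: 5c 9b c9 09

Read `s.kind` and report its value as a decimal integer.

-7

[0]=0x5c [1]=0x9b [2]=0xc9 [3]=0x09 (big-endian) → word 0x5c9bc909
flags:4 @ bit 28 → (0x5c9bc909>>28)&0xf = 0x5
state:10 @ bit 18 → (0x5c9bc909>>18)&0x3ff = 0x326
prio:9 @ bit 9 → (0x5c9bc909>>9)&0x1ff = 0x1e4
opcode:4 @ bit 5 → (0x5c9bc909>>5)&0xf = 0x8
bank:1 @ bit 4 → (0x5c9bc909>>4)&0x1 = 0x0
kind:4 @ bit 0 → (0x5c9bc909>>0)&0xf = 0x9  ←
kind signed 4b, MSB=1: 9 - 16 = -7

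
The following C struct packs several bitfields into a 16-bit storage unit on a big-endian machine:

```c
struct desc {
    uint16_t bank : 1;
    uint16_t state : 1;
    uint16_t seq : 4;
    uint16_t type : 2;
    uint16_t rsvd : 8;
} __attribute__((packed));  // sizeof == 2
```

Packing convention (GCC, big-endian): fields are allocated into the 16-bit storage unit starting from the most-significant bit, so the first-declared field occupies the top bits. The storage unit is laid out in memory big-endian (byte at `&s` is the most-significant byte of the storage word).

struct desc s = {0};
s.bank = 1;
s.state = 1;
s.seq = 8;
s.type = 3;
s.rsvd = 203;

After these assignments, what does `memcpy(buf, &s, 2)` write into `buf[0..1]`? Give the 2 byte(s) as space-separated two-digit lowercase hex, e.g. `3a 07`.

e3 cb

bank (1b) val=1 bits=0x1 at bit 15: 0x8000
state (1b) val=1 bits=0x1 at bit 14: 0xc000
seq (4b) val=8 bits=0x8 at bit 10: 0xe000
type (2b) val=3 bits=0x3 at bit 8: 0xe300
rsvd (8b) val=203 bits=0xcb at bit 0: 0xe3cb
word = 0xe3cb → big-endian bytes:
  [0]=0xe3  [1]=0xcb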